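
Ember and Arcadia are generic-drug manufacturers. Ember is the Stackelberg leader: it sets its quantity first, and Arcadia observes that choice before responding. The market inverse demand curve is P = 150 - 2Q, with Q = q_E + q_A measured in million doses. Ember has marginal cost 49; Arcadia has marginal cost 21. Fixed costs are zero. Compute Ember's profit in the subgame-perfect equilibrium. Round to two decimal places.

333.06

Solve by backward induction. Given q_E, the follower Arcadia maximises π_A = (150 - 2q_E - 2q_A)q_A - 21q_A.
Follower FOC: 129 - 2q_E - 4q_A = 0, so q_A(q_E) = (129 - 2q_E)/4.
The leader anticipates this reaction. Substituting into P = 150 - 2Q gives P = 171/2 - q_E, so π_E = (171/2 - q_E)q_E - 49q_E.
Maximising: ∂π_E/∂q_E = 73/2 - 2q_E = 0, giving q_E = 73/4.
Then q_A = (129 - 2·(73/4))/4 = 185/8.
Price P = 150 - 2·(331/8) = 269/4.
Ember's profit: (269/4 - 49)·(73/4) = 333.0625.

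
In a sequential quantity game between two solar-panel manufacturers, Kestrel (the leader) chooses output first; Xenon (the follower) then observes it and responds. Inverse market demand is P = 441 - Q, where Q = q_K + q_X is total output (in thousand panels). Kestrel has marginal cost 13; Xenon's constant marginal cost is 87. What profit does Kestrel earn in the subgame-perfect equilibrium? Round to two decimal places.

The follower Xenon best-responds to any q_K: π_X = (441 - Q)q_X - 87q_X.
Setting the follower's marginal profit to zero, 354 - q_K - 2q_X = 0, i.e. q_X = (354 - q_K)/2.
Kestrel substitutes q_X(q_K) into its own profit: π_K = q_K(441 - q_K - (354 - q_K)/2) - 13q_K = (264 - (1/2)q_K)q_K - 13q_K.
Leader FOC: 251 - q_K = 0, so q_K = 251.
Then q_X = (354 - 251)/2 = 103/2.
Price P = 441 - 605/2 = 277/2.
Kestrel's profit: (277/2 - 13)·251 = 31500.5000.

31500.50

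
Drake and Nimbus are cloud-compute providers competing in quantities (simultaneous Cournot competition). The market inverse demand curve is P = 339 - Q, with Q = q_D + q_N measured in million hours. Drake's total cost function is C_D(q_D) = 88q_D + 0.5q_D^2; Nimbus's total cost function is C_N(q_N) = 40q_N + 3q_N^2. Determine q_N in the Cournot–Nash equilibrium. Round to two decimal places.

Drake's profit: π_D = (339 - Q)q_D - (88q_D + (1/2)q_D²). Setting ∂π_D/∂q_D = 0: 251 - 3q_D - (q_N) = 0.
Nimbus's first-order condition: 299 - 8q_N - (q_D) = 0.
Best responses: q_D = (251 - q_N)/3, q_N = (299 - q_D)/8.
Solving the pair: q_D = 1709/23, q_N = 646/23.

28.09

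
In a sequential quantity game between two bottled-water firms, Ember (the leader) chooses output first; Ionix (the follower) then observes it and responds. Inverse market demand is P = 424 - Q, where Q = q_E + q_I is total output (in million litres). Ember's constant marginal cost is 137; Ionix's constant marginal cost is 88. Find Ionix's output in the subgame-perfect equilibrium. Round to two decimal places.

Solve by backward induction. Given q_E, the follower Ionix maximises π_I = (424 - q_E - q_I)q_I - 88q_I.
Follower FOC: 336 - q_E - 2q_I = 0, so q_I(q_E) = (336 - q_E)/2.
The leader anticipates this reaction. Substituting into P = 424 - Q gives P = 256 - (1/2)q_E, so π_E = (256 - (1/2)q_E)q_E - 137q_E.
Leader FOC: 119 - q_E = 0, so q_E = 119.
Then q_I = (336 - 119)/2 = 217/2.

108.50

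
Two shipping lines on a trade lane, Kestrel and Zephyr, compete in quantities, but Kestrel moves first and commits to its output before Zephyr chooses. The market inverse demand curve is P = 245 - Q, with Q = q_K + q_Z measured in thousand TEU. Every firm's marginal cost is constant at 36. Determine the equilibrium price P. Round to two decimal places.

Solve by backward induction. Given q_K, the follower Zephyr maximises π_Z = (245 - q_K - q_Z)q_Z - 36q_Z.
∂π_Z/∂q_Z = 209 - q_K - 2q_Z = 0 gives the reaction function q_Z = (209 - q_K)/2.
Kestrel substitutes q_Z(q_K) into its own profit: π_K = q_K(245 - q_K - (209 - q_K)/2) - 36q_K = (281/2 - (1/2)q_K)q_K - 36q_K.
Maximising: ∂π_K/∂q_K = 209/2 - q_K = 0, giving q_K = 209/2.
Then q_Z = (209 - 209/2)/2 = 209/4.
Total output Q = 627/4, so price P = 245 - 627/4 = 353/4.

88.25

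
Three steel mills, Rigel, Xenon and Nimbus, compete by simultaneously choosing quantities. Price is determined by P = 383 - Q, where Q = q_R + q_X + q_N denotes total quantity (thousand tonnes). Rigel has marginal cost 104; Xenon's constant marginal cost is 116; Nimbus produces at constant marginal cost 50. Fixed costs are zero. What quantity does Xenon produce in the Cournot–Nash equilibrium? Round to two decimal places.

Rigel's profit: π_R = (383 - Q)q_R - (104q_R). Setting ∂π_R/∂q_R = 0: 279 - 2q_R - (q_X + q_N) = 0.
Xenon's profit: π_X = (383 - Q)q_X - (116q_X). Setting ∂π_X/∂q_X = 0: 267 - 2q_X - (q_R + q_N) = 0.
Nimbus's profit: π_N = (383 - Q)q_N - (50q_N). Setting ∂π_N/∂q_N = 0: 333 - 2q_N - (q_R + q_X) = 0.
Adding the 3 first-order conditions: 879 − 4Q = 0, so Q = 879/4.
Back-substituting: q_R = (279 − 879/4) = 237/4, q_X = (267 − 879/4) = 189/4, q_N = (333 − 879/4) = 453/4.

47.25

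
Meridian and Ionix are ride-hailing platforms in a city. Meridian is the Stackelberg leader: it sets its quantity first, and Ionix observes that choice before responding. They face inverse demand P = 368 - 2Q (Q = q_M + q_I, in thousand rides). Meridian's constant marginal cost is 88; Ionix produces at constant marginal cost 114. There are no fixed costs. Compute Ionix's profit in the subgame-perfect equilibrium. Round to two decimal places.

1275.13

Solve by backward induction. Given q_M, the follower Ionix maximises π_I = (368 - 2q_M - 2q_I)q_I - 114q_I.
Setting the follower's marginal profit to zero, 254 - 2q_M - 4q_I = 0, i.e. q_I = (254 - 2q_M)/4.
Meridian substitutes q_I(q_M) into its own profit: π_M = q_M(368 - 2q_M - (254 - 2q_M)/2) - 88q_M = (241 - q_M)q_M - 88q_M.
Maximising: ∂π_M/∂q_M = 153 - 2q_M = 0, giving q_M = 153/2.
Then q_I = (254 - 2·(153/2))/4 = 101/4.
Price P = 368 - 2·(407/4) = 329/2.
Ionix's profit: (329/2 - 114)·(101/4) = 1275.1250.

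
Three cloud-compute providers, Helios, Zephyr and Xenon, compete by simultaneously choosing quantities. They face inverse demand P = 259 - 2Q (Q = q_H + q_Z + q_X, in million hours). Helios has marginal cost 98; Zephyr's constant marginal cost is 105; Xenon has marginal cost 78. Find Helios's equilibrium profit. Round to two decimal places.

684.50

Helios's profit: π_H = (259 - 2Q)q_H - (98q_H). Setting ∂π_H/∂q_H = 0: 161 - 4q_H - 2(q_Z + q_X) = 0.
Zephyr's first-order condition: 154 - 4q_Z - 2(q_H + q_X) = 0.
Xenon's profit: π_X = (259 - 2Q)q_X - (78q_X). Setting ∂π_X/∂q_X = 0: 181 - 4q_X - 2(q_H + q_Z) = 0.
Summing all 3 equations gives 496 − 8Q = 0, hence Q = 62.
Back-substituting: q_H = (161 − 124)/2 = 37/2, q_Z = (154 − 124)/2 = 15, q_X = (181 − 124)/2 = 57/2.
Price P = 259 - 2·62 = 135.
Helios's profit: (135 - 98)·(37/2) = 1369/2.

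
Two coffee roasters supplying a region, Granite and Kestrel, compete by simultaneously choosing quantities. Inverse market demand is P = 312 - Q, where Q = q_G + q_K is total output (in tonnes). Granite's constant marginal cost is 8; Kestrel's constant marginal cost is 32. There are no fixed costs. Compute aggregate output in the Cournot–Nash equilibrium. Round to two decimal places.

194.67

Granite's profit: π_G = (312 - Q)q_G - (8q_G). Setting ∂π_G/∂q_G = 0: 304 - 2q_G - (q_K) = 0.
Kestrel's profit: π_K = (312 - Q)q_K - (32q_K). Setting ∂π_K/∂q_K = 0: 280 - 2q_K - (q_G) = 0.
Best responses: q_G = (304 - q_K)/2, q_K = (280 - q_G)/2.
Substituting one into the other gives q_G = 328/3 and q_K = 256/3.
Total output Q = 328/3 + 256/3 = 584/3.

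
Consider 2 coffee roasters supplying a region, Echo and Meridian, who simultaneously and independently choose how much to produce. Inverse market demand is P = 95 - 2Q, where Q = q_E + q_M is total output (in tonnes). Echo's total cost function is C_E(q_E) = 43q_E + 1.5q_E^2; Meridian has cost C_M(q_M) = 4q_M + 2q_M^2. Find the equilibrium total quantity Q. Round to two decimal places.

14.75

Echo's profit: π_E = (95 - 2Q)q_E - (43q_E + (3/2)q_E²). Setting ∂π_E/∂q_E = 0: 52 - 7q_E - 2(q_M) = 0.
Meridian's first-order condition: 91 - 8q_M - 2(q_E) = 0.
Rearranging gives the reaction functions q_E = (52 - 2q_M)/7 and q_M = (91 - 2q_E)/8.
Solving the pair: q_E = 9/2, q_M = 41/4.
Total output Q = 9/2 + 41/4 = 59/4.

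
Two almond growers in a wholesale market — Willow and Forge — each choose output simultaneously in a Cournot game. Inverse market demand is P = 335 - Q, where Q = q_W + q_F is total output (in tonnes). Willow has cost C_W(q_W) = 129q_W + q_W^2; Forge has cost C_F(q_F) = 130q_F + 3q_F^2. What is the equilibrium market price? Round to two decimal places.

268.65

Willow's profit: π_W = (335 - Q)q_W - (129q_W + q_W²). Setting ∂π_W/∂q_W = 0: 206 - 4q_W - (q_F) = 0.
Forge's profit: π_F = (335 - Q)q_F - (130q_F + 3q_F²). Setting ∂π_F/∂q_F = 0: 205 - 8q_F - (q_W) = 0.
Rearranging gives the reaction functions q_W = (206 - q_F)/4 and q_F = (205 - q_W)/8.
Substituting one into the other gives q_W = 1443/31 and q_F = 614/31.
Total output Q = 66.3548, so price P = 335 - 66.3548 = 268.6452.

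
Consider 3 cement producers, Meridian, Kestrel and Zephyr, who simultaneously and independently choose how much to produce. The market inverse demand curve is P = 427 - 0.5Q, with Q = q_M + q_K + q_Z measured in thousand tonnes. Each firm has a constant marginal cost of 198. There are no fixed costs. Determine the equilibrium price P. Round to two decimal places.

255.25

Each firm earns π_i = (427 - 0.5Q)q_i - 198q_i.
Setting ∂π_i/∂q_i = 0 with rivals' quantities fixed: 229 - q_i - (1/2)·Σ_{j≠i} q_j = 0.
With identical firms every q_j equals q_i, so Σ_{j≠i} q_j = 2q_i and 229 = 2q_i, giving q_i = 229/2.
Total output Q = 687/2, so price P = 427 - (1/2)·(687/2) = 1021/4.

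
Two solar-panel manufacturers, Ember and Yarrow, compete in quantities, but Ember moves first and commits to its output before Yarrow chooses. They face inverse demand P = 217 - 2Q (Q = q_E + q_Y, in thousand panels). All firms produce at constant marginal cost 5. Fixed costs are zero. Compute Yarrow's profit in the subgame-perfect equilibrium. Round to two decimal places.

1404.50

The follower Yarrow best-responds to any q_E: π_Y = (217 - 2Q)q_Y - 5q_Y.
Setting the follower's marginal profit to zero, 212 - 2q_E - 4q_Y = 0, i.e. q_Y = (212 - 2q_E)/4.
Ember substitutes q_Y(q_E) into its own profit: π_E = q_E(217 - 2q_E - (212 - 2q_E)/2) - 5q_E = (111 - q_E)q_E - 5q_E.
The leader's first-order condition 106 - 2q_E = 0 yields q_E = 53.
Then q_Y = (212 - 2·53)/4 = 53/2.
Price P = 217 - 2·(159/2) = 58.
Yarrow's profit: (58 - 5)·(53/2) = 1404.5000.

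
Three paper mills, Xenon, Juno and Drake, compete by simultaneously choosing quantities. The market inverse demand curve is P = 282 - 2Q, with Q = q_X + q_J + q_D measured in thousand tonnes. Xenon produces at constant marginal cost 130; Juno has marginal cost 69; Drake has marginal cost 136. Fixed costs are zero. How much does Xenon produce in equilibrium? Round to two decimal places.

12.13

Xenon's profit: π_X = (282 - 2Q)q_X - (130q_X). Setting ∂π_X/∂q_X = 0: 152 - 4q_X - 2(q_J + q_D) = 0.
Juno's profit: π_J = (282 - 2Q)q_J - (69q_J). Setting ∂π_J/∂q_J = 0: 213 - 4q_J - 2(q_X + q_D) = 0.
Drake's first-order condition: 146 - 4q_D - 2(q_X + q_J) = 0.
Summing all 3 equations gives 511 − 8Q = 0, hence Q = 511/8.
Back-substituting: q_X = (152 − 511/4)/2 = 97/8, q_J = (213 − 511/4)/2 = 341/8, q_D = (146 − 511/4)/2 = 73/8.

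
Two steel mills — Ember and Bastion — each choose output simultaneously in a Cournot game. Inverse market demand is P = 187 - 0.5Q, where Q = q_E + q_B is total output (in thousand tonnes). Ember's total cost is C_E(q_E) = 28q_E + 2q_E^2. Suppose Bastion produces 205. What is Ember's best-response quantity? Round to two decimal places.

With the rival's output fixed at 205, Ember's profit is π_E = (187 - (1/2)·205 - (1/2)q_E)q_E - (28q_E + 2q_E²) = (169/2 - (1/2)q_E)q_E - (28q_E + 2q_E²).
∂π_E/∂q_E = 113/2 - 5q_E = 0, so q_E = 113/10.

11.30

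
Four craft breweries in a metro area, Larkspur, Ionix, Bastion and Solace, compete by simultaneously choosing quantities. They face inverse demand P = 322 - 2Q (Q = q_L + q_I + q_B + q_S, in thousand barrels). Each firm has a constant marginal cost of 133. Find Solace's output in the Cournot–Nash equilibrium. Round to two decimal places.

18.90

A representative firm's profit is π_i = q_i(322 - 2Q) - 133q_i.
Setting ∂π_i/∂q_i = 0 with rivals' quantities fixed: 189 - 4q_i - 2·Σ_{j≠i} q_j = 0.
With identical firms every q_j equals q_i, so Σ_{j≠i} q_j = 3q_i and 189 = 10q_i, giving q_i = 189/10.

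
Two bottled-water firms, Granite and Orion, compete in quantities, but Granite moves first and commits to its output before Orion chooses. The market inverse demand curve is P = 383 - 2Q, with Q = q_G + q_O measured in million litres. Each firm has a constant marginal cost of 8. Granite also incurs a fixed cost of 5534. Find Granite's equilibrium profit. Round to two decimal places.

Solve by backward induction. Given q_G, the follower Orion maximises π_O = (383 - 2q_G - 2q_O)q_O - 8q_O.
Follower FOC: 375 - 2q_G - 4q_O = 0, so q_O(q_G) = (375 - 2q_G)/4.
Granite substitutes q_O(q_G) into its own profit: π_G = q_G(383 - 2q_G - (375 - 2q_G)/2) - 8q_G = (391/2 - q_G)q_G - 8q_G.
Leader FOC: 375/2 - 2q_G = 0, so q_G = 375/4.
Then q_O = (375 - 2·(375/4))/4 = 375/8.
Price P = 383 - 2·(1125/8) = 407/4.
Granite's profit: (407/4 - 8)·(375/4) - 5534 = 3255.0625.

3255.06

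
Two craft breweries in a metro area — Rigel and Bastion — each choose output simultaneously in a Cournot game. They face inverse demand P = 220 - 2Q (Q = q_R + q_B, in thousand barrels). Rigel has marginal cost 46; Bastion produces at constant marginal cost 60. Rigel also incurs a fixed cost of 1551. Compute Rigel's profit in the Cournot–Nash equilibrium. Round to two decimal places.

412.56

Rigel's profit: π_R = (220 - 2Q)q_R - (46q_R). Setting ∂π_R/∂q_R = 0: 174 - 4q_R - 2(q_B) = 0.
Bastion's first-order condition: 160 - 4q_B - 2(q_R) = 0.
Rearranging gives the reaction functions q_R = (174 - 2q_B)/4 and q_B = (160 - 2q_R)/4.
Substituting one into the other gives q_R = 94/3 and q_B = 73/3.
Price P = 220 - 2·(167/3) = 326/3.
Rigel's profit: (326/3 - 46)·(94/3) - 1551 = 412.5556.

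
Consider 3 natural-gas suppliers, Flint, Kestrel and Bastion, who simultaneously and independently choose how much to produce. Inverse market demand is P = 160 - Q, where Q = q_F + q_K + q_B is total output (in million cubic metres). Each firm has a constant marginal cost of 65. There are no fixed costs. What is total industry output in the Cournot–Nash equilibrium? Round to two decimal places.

Each firm earns π_i = (160 - Q)q_i - 65q_i.
First-order condition (treating rivals' output as given): 95 - 2q_i - Σ_{j≠i} q_j = 0.
With identical firms every q_j equals q_i, so Σ_{j≠i} q_j = 2q_i and 95 = 4q_i, giving q_i = 95/4.
Total output Q = 95/4 + 95/4 + 95/4 = 285/4.

71.25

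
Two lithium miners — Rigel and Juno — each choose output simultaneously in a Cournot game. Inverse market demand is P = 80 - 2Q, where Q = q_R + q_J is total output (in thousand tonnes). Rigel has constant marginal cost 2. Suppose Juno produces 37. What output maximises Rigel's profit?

1

With the rival's output fixed at 37, Rigel's profit is π_R = (80 - 2·37 - 2q_R)q_R - (2q_R) = (6 - 2q_R)q_R - (2q_R).
∂π_R/∂q_R = 4 - 4q_R = 0, so q_R = 1.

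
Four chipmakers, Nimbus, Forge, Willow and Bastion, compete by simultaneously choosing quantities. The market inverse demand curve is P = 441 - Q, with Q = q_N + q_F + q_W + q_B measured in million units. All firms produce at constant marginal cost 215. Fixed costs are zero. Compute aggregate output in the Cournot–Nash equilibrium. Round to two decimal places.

180.80

Each firm earns π_i = (441 - Q)q_i - 215q_i.
First-order condition (treating rivals' output as given): 226 - 2q_i - Σ_{j≠i} q_j = 0.
By symmetry each firm produces the same amount; substituting Σ_{j≠i} q_j = 3q_i yields q_i = 226/5.
Total output Q = 226/5 + 226/5 + 226/5 + 226/5 = 904/5.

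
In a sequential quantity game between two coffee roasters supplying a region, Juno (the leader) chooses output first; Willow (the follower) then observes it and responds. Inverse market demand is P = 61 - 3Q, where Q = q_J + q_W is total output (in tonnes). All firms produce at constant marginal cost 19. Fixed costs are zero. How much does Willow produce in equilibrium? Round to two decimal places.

Solve by backward induction. Given q_J, the follower Willow maximises π_W = (61 - 3q_J - 3q_W)q_W - 19q_W.
Follower FOC: 42 - 3q_J - 6q_W = 0, so q_W(q_J) = (42 - 3q_J)/6.
The leader anticipates this reaction. Substituting into P = 61 - 3Q gives P = 40 - (3/2)q_J, so π_J = (40 - (3/2)q_J)q_J - 19q_J.
The leader's first-order condition 21 - 3q_J = 0 yields q_J = 7.
Then q_W = (42 - 3·7)/6 = 7/2.

3.50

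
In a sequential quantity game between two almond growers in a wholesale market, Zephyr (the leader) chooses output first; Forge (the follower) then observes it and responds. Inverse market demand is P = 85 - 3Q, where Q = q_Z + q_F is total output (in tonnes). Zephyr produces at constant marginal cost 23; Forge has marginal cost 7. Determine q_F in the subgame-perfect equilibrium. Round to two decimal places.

9.17

Solve by backward induction. Given q_Z, the follower Forge maximises π_F = (85 - 3q_Z - 3q_F)q_F - 7q_F.
∂π_F/∂q_F = 78 - 3q_Z - 6q_F = 0 gives the reaction function q_F = (78 - 3q_Z)/6.
Zephyr substitutes q_F(q_Z) into its own profit: π_Z = q_Z(85 - 3q_Z - (78 - 3q_Z)/2) - 23q_Z = (46 - (3/2)q_Z)q_Z - 23q_Z.
Leader FOC: 23 - 3q_Z = 0, so q_Z = 23/3.
Then q_F = (78 - 3·(23/3))/6 = 55/6.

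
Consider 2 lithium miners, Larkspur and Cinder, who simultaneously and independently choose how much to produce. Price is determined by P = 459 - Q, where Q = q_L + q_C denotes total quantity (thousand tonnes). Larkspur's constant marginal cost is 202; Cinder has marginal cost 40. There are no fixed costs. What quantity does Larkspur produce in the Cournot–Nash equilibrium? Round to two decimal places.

Larkspur's profit: π_L = (459 - Q)q_L - (202q_L). Setting ∂π_L/∂q_L = 0: 257 - 2q_L - (q_C) = 0.
Cinder's first-order condition: 419 - 2q_C - (q_L) = 0.
So q_L = (257 - q_C)/2 and q_C = (419 - q_L)/2.
Solving the pair: q_L = 95/3, q_C = 581/3.

31.67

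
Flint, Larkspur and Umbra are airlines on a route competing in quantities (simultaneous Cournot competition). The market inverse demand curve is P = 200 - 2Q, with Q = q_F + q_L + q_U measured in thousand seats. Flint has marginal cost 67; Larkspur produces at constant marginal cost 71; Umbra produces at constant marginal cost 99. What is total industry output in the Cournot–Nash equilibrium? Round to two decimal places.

Flint's profit: π_F = (200 - 2Q)q_F - (67q_F). Setting ∂π_F/∂q_F = 0: 133 - 4q_F - 2(q_L + q_U) = 0.
Larkspur's first-order condition: 129 - 4q_L - 2(q_F + q_U) = 0.
Umbra's first-order condition: 101 - 4q_U - 2(q_F + q_L) = 0.
Adding the 3 conditions: 363 − 4Q − 4Q = 0, i.e. Q = 363/8.
Back-substituting: q_F = (133 − 363/4)/2 = 169/8, q_L = (129 − 363/4)/2 = 153/8, q_U = (101 − 363/4)/2 = 41/8.
Total output Q = 169/8 + 153/8 + 41/8 = 363/8.

45.38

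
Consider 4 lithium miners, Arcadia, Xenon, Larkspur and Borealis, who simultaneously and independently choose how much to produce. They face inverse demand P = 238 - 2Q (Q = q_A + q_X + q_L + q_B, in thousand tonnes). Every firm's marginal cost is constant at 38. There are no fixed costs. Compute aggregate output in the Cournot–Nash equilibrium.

80

A representative firm's profit is π_i = q_i(238 - 2Q) - 38q_i.
First-order condition (treating rivals' output as given): 200 - 4q_i - 2·Σ_{j≠i} q_j = 0.
By symmetry each firm produces the same amount; substituting Σ_{j≠i} q_j = 3q_i yields q_i = 200/10 = 20.
Total output Q = 20 + 20 + 20 + 20 = 80.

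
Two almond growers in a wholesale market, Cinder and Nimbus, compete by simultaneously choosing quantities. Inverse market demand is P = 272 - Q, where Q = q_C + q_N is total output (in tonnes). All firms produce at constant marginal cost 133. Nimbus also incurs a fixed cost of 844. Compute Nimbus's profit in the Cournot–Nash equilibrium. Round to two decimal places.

1302.78

A representative firm's profit is π_i = q_i(272 - Q) - 133q_i.
Setting ∂π_i/∂q_i = 0 with rivals' quantities fixed: 139 - 2q_i - q_j = 0.
With identical firms every q_j equals q_i, so q_j = q_i and 139 = 3q_i, giving q_i = 139/3.
Price P = 272 - 278/3 = 538/3.
Nimbus's profit: (538/3 - 133)·(139/3) - 844 = 1302.7778.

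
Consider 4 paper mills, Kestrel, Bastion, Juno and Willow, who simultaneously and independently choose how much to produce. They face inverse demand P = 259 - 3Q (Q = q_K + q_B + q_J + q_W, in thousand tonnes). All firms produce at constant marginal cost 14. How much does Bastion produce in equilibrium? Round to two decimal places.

16.33

A representative firm's profit is π_i = q_i(259 - 3Q) - 14q_i.
Setting ∂π_i/∂q_i = 0 with rivals' quantities fixed: 245 - 6q_i - 3·Σ_{j≠i} q_j = 0.
By symmetry each firm produces the same amount; substituting Σ_{j≠i} q_j = 3q_i yields q_i = 245/15 = 49/3.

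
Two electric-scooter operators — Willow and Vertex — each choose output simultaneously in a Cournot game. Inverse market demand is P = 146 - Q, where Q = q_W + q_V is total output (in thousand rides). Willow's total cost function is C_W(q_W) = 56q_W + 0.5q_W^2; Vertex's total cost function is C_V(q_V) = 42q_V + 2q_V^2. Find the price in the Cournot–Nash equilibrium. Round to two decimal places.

Willow's profit: π_W = (146 - Q)q_W - (56q_W + (1/2)q_W²). Setting ∂π_W/∂q_W = 0: 90 - 3q_W - (q_V) = 0.
Vertex's profit: π_V = (146 - Q)q_V - (42q_V + 2q_V²). Setting ∂π_V/∂q_V = 0: 104 - 6q_V - (q_W) = 0.
Rearranging gives the reaction functions q_W = (90 - q_V)/3 and q_V = (104 - q_W)/6.
Substituting one into the other gives q_W = 436/17 and q_V = 222/17.
Total output Q = 658/17, so price P = 146 - 658/17 = 1824/17.

107.29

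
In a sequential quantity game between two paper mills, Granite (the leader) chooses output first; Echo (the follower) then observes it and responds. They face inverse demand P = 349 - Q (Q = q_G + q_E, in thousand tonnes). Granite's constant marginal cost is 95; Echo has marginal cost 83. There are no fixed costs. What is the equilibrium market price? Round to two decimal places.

155.50

Solve by backward induction. Given q_G, the follower Echo maximises π_E = (349 - q_G - q_E)q_E - 83q_E.
Setting the follower's marginal profit to zero, 266 - q_G - 2q_E = 0, i.e. q_E = (266 - q_G)/2.
The leader anticipates this reaction. Substituting into P = 349 - Q gives P = 216 - (1/2)q_G, so π_G = (216 - (1/2)q_G)q_G - 95q_G.
Leader FOC: 121 - q_G = 0, so q_G = 121.
Then q_E = (266 - 121)/2 = 145/2.
Total output Q = 387/2, so price P = 349 - 387/2 = 311/2.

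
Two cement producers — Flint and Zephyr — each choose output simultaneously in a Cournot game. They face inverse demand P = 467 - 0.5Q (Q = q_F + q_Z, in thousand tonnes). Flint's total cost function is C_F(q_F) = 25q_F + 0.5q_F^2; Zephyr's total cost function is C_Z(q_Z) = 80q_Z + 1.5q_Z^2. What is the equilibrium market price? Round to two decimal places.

329.74

Flint's profit: π_F = (467 - 0.5Q)q_F - (25q_F + (1/2)q_F²). Setting ∂π_F/∂q_F = 0: 442 - 2q_F - (1/2)(q_Z) = 0.
Zephyr's first-order condition: 387 - 4q_Z - (1/2)(q_F) = 0.
Rearranging gives the reaction functions q_F = (442 - (1/2)q_Z)/2 and q_Z = (387 - (1/2)q_F)/4.
Solving the pair: q_F = 203.1613, q_Z = 71.3548.
Total output Q = 274.5161, so price P = 467 - (1/2)·274.5161 = 329.7419.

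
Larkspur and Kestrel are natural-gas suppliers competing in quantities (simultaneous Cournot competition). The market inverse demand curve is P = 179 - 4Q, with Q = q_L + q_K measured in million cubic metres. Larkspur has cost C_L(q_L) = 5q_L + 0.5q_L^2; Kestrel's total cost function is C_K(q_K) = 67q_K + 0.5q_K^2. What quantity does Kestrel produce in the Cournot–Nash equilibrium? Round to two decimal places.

4.80

Larkspur's profit: π_L = (179 - 4Q)q_L - (5q_L + (1/2)q_L²). Setting ∂π_L/∂q_L = 0: 174 - 9q_L - 4(q_K) = 0.
Kestrel's first-order condition: 112 - 9q_K - 4(q_L) = 0.
Rearranging gives the reaction functions q_L = (174 - 4q_K)/9 and q_K = (112 - 4q_L)/9.
Solving the pair: q_L = 86/5, q_K = 24/5.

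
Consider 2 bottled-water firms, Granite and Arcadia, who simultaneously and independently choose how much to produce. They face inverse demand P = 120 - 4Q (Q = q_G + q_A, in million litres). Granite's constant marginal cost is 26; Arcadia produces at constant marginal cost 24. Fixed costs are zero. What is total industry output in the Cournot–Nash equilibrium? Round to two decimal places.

15.83

Granite's profit: π_G = (120 - 4Q)q_G - (26q_G). Setting ∂π_G/∂q_G = 0: 94 - 8q_G - 4(q_A) = 0.
Arcadia's first-order condition: 96 - 8q_A - 4(q_G) = 0.
Best responses: q_G = (94 - 4q_A)/8, q_A = (96 - 4q_G)/8.
Substituting one into the other gives q_G = 23/3 and q_A = 49/6.
Total output Q = 23/3 + 49/6 = 95/6.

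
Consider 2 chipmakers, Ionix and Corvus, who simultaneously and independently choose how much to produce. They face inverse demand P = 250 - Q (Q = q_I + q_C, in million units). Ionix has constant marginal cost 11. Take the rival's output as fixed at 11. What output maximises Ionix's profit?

114

With the rival's output fixed at 11, Ionix's profit is π_I = (250 - 11 - q_I)q_I - (11q_I) = (239 - q_I)q_I - (11q_I).
∂π_I/∂q_I = 228 - 2q_I = 0, so q_I = 114.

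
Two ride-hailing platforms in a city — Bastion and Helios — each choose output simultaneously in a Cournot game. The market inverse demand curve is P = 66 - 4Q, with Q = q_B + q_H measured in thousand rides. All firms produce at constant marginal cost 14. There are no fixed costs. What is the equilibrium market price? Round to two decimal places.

31.33

Each firm earns π_i = (66 - 4Q)q_i - 14q_i.
Setting ∂π_i/∂q_i = 0 with rivals' quantities fixed: 52 - 8q_i - 4q_j = 0.
By symmetry each firm produces the same amount; substituting q_j = q_i yields q_i = 52/12 = 13/3.
Total output Q = 26/3, so price P = 66 - 4·(26/3) = 94/3.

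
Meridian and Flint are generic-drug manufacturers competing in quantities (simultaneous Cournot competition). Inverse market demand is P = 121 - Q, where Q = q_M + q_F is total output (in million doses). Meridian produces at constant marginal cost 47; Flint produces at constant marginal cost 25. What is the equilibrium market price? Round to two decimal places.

Meridian's profit: π_M = (121 - Q)q_M - (47q_M). Setting ∂π_M/∂q_M = 0: 74 - 2q_M - (q_F) = 0.
Flint's profit: π_F = (121 - Q)q_F - (25q_F). Setting ∂π_F/∂q_F = 0: 96 - 2q_F - (q_M) = 0.
So q_M = (74 - q_F)/2 and q_F = (96 - q_M)/2.
Substituting one into the other gives q_M = 52/3 and q_F = 118/3.
Total output Q = 170/3, so price P = 121 - 170/3 = 193/3.

64.33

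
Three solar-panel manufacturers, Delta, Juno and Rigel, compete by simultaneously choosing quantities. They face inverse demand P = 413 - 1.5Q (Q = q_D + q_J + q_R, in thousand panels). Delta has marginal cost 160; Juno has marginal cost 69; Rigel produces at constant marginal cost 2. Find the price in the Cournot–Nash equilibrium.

161

Delta's profit: π_D = (413 - 1.5Q)q_D - (160q_D). Setting ∂π_D/∂q_D = 0: 253 - 3q_D - (3/2)(q_J + q_R) = 0.
Juno's first-order condition: 344 - 3q_J - (3/2)(q_D + q_R) = 0.
Rigel's profit: π_R = (413 - 1.5Q)q_R - (2q_R). Setting ∂π_R/∂q_R = 0: 411 - 3q_R - (3/2)(q_D + q_J) = 0.
Adding the 3 conditions: 1008 − 3Q − 3Q = 0, i.e. Q = 168.
Back-substituting: q_D = (253 − 252)/(3/2) = 2/3, q_J = (344 − 252)/(3/2) = 184/3, q_R = (411 − 252)/(3/2) = 106.
Total output Q = 168, so price P = 413 - (3/2)·168 = 161.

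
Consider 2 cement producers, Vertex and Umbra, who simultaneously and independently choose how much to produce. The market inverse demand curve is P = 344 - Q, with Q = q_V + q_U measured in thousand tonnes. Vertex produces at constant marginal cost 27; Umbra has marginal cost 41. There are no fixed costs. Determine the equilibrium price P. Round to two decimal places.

137.33

Vertex's profit: π_V = (344 - Q)q_V - (27q_V). Setting ∂π_V/∂q_V = 0: 317 - 2q_V - (q_U) = 0.
Umbra's profit: π_U = (344 - Q)q_U - (41q_U). Setting ∂π_U/∂q_U = 0: 303 - 2q_U - (q_V) = 0.
Best responses: q_V = (317 - q_U)/2, q_U = (303 - q_V)/2.
Solving the pair: q_V = 331/3, q_U = 289/3.
Total output Q = 620/3, so price P = 344 - 620/3 = 412/3.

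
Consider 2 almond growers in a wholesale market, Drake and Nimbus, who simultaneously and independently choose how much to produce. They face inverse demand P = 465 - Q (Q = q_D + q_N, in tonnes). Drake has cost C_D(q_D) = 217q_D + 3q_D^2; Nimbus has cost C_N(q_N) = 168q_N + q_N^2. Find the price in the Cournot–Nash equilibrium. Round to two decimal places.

Drake's profit: π_D = (465 - Q)q_D - (217q_D + 3q_D²). Setting ∂π_D/∂q_D = 0: 248 - 8q_D - (q_N) = 0.
Nimbus's first-order condition: 297 - 4q_N - (q_D) = 0.
So q_D = (248 - q_N)/8 and q_N = (297 - q_D)/4.
Solving the pair: q_D = 695/31, q_N = 68.6452.
Total output Q = 91.0645, so price P = 465 - 91.0645 = 373.9355.

373.94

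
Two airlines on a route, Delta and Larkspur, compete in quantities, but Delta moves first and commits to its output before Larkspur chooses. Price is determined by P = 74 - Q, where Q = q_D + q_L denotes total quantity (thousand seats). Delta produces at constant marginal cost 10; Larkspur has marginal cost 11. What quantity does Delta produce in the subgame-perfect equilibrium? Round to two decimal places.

32.50

The follower Larkspur best-responds to any q_D: π_L = (74 - Q)q_L - 11q_L.
Follower FOC: 63 - q_D - 2q_L = 0, so q_L(q_D) = (63 - q_D)/2.
Delta substitutes q_L(q_D) into its own profit: π_D = q_D(74 - q_D - (63 - q_D)/2) - 10q_D = (85/2 - (1/2)q_D)q_D - 10q_D.
Maximising: ∂π_D/∂q_D = 65/2 - q_D = 0, giving q_D = 65/2.
Then q_L = (63 - 65/2)/2 = 61/4.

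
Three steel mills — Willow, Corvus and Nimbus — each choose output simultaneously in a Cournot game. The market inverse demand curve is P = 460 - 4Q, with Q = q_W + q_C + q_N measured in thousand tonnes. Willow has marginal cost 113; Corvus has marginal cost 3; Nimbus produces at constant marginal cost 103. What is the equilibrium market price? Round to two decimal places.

169.75

Willow's profit: π_W = (460 - 4Q)q_W - (113q_W). Setting ∂π_W/∂q_W = 0: 347 - 8q_W - 4(q_C + q_N) = 0.
Corvus's first-order condition: 457 - 8q_C - 4(q_W + q_N) = 0.
Nimbus's first-order condition: 357 - 8q_N - 4(q_W + q_C) = 0.
Adding the 3 conditions: 1161 − 8Q − 8Q = 0, i.e. Q = 1161/16.
Back-substituting: q_W = (347 − 1161/4)/4 = 227/16, q_C = (457 − 1161/4)/4 = 667/16, q_N = (357 − 1161/4)/4 = 267/16.
Total output Q = 1161/16, so price P = 460 - 4·(1161/16) = 679/4.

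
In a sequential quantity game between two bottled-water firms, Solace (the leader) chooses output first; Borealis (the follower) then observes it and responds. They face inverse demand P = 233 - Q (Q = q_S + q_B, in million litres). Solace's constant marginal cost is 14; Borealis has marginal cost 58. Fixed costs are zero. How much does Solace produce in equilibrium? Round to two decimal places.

Solve by backward induction. Given q_S, the follower Borealis maximises π_B = (233 - q_S - q_B)q_B - 58q_B.
Follower FOC: 175 - q_S - 2q_B = 0, so q_B(q_S) = (175 - q_S)/2.
The leader anticipates this reaction. Substituting into P = 233 - Q gives P = 291/2 - (1/2)q_S, so π_S = (291/2 - (1/2)q_S)q_S - 14q_S.
Leader FOC: 263/2 - q_S = 0, so q_S = 263/2.
Then q_B = (175 - 263/2)/2 = 87/4.

131.50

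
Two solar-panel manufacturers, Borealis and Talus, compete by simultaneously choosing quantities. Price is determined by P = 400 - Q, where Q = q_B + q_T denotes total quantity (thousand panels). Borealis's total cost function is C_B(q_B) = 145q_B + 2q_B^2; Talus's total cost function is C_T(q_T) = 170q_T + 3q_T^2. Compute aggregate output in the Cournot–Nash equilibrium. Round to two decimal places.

62.45

Borealis's profit: π_B = (400 - Q)q_B - (145q_B + 2q_B²). Setting ∂π_B/∂q_B = 0: 255 - 6q_B - (q_T) = 0.
Talus's first-order condition: 230 - 8q_T - (q_B) = 0.
Best responses: q_B = (255 - q_T)/6, q_T = (230 - q_B)/8.
Solving the pair: q_B = 1810/47, q_T = 1125/47.
Total output Q = 1810/47 + 1125/47 = 62.4468.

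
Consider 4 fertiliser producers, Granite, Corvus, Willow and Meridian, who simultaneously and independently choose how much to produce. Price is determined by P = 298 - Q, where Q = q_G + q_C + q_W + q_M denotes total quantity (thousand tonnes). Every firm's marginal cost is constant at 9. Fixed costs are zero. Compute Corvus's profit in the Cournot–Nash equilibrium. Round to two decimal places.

3340.84

Each firm earns π_i = (298 - Q)q_i - 9q_i.
First-order condition (treating rivals' output as given): 289 - 2q_i - Σ_{j≠i} q_j = 0.
With identical firms every q_j equals q_i, so Σ_{j≠i} q_j = 3q_i and 289 = 5q_i, giving q_i = 289/5.
Price P = 298 - 1156/5 = 334/5.
Corvus's profit: (334/5 - 9)·(289/5) = 3340.8400.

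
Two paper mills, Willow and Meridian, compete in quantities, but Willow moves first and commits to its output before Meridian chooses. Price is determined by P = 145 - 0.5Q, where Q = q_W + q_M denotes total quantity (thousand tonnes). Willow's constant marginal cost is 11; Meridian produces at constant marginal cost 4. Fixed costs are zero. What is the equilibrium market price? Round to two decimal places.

42.75

The follower Meridian best-responds to any q_W: π_M = (145 - 0.5Q)q_M - 4q_M.
Follower FOC: 141 - (1/2)q_W - q_M = 0, so q_M(q_W) = (141 - (1/2)q_W).
Willow substitutes q_M(q_W) into its own profit: π_W = q_W(145 - (1/2)q_W - (141 - (1/2)q_W)/2) - 11q_W = (149/2 - (1/4)q_W)q_W - 11q_W.
Leader FOC: 127/2 - (1/2)q_W = 0, so q_W = 127.
Then q_M = (141 - (1/2)·127) = 155/2.
Total output Q = 409/2, so price P = 145 - (1/2)·(409/2) = 171/4.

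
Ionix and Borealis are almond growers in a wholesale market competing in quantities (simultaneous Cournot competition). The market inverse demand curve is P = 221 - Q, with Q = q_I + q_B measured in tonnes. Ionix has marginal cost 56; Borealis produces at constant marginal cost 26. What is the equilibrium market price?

101

Ionix's profit: π_I = (221 - Q)q_I - (56q_I). Setting ∂π_I/∂q_I = 0: 165 - 2q_I - (q_B) = 0.
Borealis's first-order condition: 195 - 2q_B - (q_I) = 0.
Rearranging gives the reaction functions q_I = (165 - q_B)/2 and q_B = (195 - q_I)/2.
Solving the pair: q_I = 45, q_B = 75.
Total output Q = 120, so price P = 221 - 120 = 101.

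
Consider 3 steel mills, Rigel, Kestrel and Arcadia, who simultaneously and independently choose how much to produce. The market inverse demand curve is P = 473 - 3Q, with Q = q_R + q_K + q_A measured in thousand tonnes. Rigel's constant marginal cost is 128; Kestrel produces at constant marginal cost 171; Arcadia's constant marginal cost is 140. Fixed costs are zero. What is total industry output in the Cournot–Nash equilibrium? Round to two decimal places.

Rigel's profit: π_R = (473 - 3Q)q_R - (128q_R). Setting ∂π_R/∂q_R = 0: 345 - 6q_R - 3(q_K + q_A) = 0.
Kestrel's profit: π_K = (473 - 3Q)q_K - (171q_K). Setting ∂π_K/∂q_K = 0: 302 - 6q_K - 3(q_R + q_A) = 0.
Arcadia's first-order condition: 333 - 6q_A - 3(q_R + q_K) = 0.
Adding the 3 conditions: 980 − 6Q − 6Q = 0, i.e. Q = 245/3.
Back-substituting: q_R = (345 − 245)/3 = 100/3, q_K = (302 − 245)/3 = 19, q_A = (333 − 245)/3 = 88/3.
Total output Q = 100/3 + 19 + 88/3 = 245/3.

81.67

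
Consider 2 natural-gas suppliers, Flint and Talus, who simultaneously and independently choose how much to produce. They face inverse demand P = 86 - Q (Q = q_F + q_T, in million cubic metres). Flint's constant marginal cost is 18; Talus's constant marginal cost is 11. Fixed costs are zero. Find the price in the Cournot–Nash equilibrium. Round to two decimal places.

38.33

Flint's profit: π_F = (86 - Q)q_F - (18q_F). Setting ∂π_F/∂q_F = 0: 68 - 2q_F - (q_T) = 0.
Talus's profit: π_T = (86 - Q)q_T - (11q_T). Setting ∂π_T/∂q_T = 0: 75 - 2q_T - (q_F) = 0.
Rearranging gives the reaction functions q_F = (68 - q_T)/2 and q_T = (75 - q_F)/2.
Substituting one into the other gives q_F = 61/3 and q_T = 82/3.
Total output Q = 143/3, so price P = 86 - 143/3 = 115/3.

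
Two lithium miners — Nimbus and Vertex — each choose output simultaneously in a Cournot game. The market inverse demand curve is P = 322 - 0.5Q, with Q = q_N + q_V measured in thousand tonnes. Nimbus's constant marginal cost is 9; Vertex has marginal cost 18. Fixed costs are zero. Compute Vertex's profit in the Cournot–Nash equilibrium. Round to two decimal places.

Nimbus's profit: π_N = (322 - 0.5Q)q_N - (9q_N). Setting ∂π_N/∂q_N = 0: 313 - q_N - (1/2)(q_V) = 0.
Vertex's first-order condition: 304 - q_V - (1/2)(q_N) = 0.
Best responses: q_N = (313 - (1/2)q_V), q_V = (304 - (1/2)q_N).
Substituting one into the other gives q_N = 644/3 and q_V = 590/3.
Price P = 322 - (1/2)·(1234/3) = 349/3.
Vertex's profit: (349/3 - 18)·(590/3) = 19338.8889.

19338.89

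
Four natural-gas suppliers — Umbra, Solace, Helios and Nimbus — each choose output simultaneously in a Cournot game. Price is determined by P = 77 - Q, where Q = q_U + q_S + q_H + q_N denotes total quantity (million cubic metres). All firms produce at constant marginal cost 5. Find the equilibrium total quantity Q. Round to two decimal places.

57.60

A representative firm's profit is π_i = q_i(77 - Q) - 5q_i.
First-order condition (treating rivals' output as given): 72 - 2q_i - Σ_{j≠i} q_j = 0.
By symmetry each firm produces the same amount; substituting Σ_{j≠i} q_j = 3q_i yields q_i = 72/5.
Total output Q = 72/5 + 72/5 + 72/5 + 72/5 = 288/5.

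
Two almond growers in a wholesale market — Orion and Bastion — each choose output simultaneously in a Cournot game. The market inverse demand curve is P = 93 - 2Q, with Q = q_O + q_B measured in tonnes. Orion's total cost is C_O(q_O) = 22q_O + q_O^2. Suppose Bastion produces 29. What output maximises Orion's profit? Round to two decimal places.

2.17

With the rival's output fixed at 29, Orion's profit is π_O = (93 - 2·29 - 2q_O)q_O - (22q_O + q_O²) = (35 - 2q_O)q_O - (22q_O + q_O²).
∂π_O/∂q_O = 13 - 6q_O = 0, so q_O = 13/6.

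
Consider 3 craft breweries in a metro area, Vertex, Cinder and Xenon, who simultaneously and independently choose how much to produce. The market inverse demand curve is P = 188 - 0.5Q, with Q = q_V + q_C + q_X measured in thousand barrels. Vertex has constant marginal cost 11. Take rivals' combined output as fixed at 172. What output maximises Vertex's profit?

91

With rivals' combined output fixed at 172, Vertex's profit is π_V = (188 - (1/2)·172 - (1/2)q_V)q_V - (11q_V) = (102 - (1/2)q_V)q_V - (11q_V).
∂π_V/∂q_V = 91 - q_V = 0, so q_V = 91.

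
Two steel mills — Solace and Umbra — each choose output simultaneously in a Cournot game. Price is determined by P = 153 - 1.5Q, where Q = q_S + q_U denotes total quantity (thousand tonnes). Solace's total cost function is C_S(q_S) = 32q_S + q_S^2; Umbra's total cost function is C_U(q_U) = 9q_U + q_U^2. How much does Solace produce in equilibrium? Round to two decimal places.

Solace's profit: π_S = (153 - 1.5Q)q_S - (32q_S + q_S²). Setting ∂π_S/∂q_S = 0: 121 - 5q_S - (3/2)(q_U) = 0.
Umbra's first-order condition: 144 - 5q_U - (3/2)(q_S) = 0.
So q_S = (121 - (3/2)q_U)/5 and q_U = (144 - (3/2)q_S)/5.
Substituting one into the other gives q_S = 1556/91 and q_U = 23.6703.

17.10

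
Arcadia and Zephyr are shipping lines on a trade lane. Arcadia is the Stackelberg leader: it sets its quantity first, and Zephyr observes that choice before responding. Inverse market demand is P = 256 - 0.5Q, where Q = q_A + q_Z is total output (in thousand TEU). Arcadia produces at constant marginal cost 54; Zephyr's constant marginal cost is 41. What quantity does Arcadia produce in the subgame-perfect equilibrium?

Solve by backward induction. Given q_A, the follower Zephyr maximises π_Z = (256 - (1/2)q_A - (1/2)q_Z)q_Z - 41q_Z.
∂π_Z/∂q_Z = 215 - (1/2)q_A - q_Z = 0 gives the reaction function q_Z = (215 - (1/2)q_A).
The leader anticipates this reaction. Substituting into P = 256 - 0.5Q gives P = 297/2 - (1/4)q_A, so π_A = (297/2 - (1/4)q_A)q_A - 54q_A.
Leader FOC: 189/2 - (1/2)q_A = 0, so q_A = 189.
Then q_Z = (215 - (1/2)·189) = 241/2.

189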